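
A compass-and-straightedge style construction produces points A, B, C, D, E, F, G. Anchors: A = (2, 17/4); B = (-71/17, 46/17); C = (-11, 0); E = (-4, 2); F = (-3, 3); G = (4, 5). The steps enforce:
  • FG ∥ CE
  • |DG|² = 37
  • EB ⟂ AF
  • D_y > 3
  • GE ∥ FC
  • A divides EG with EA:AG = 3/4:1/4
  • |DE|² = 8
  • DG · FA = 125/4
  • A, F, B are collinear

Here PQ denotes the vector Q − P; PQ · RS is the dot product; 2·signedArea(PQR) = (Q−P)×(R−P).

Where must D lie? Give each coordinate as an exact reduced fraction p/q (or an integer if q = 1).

D = (-2, 4)

1. D_x = -2  [line -5·x + -5/4·y + -5 = 0 ∩ |DE|² = 8]
2. D_y = 4  [line -5·x + -5/4·y + -5 = 0 ∩ |DE|² = 8]
   → D = (-2, 4)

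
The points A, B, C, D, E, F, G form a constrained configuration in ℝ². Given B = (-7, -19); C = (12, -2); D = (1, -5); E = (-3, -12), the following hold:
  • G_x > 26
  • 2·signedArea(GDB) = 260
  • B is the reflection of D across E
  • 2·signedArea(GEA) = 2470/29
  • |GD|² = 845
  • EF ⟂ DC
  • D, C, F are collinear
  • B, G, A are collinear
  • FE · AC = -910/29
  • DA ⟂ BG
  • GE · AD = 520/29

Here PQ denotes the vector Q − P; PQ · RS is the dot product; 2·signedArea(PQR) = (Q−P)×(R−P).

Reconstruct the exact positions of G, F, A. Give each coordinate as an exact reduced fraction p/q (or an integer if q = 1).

A = (137/29, -281/29)
F = (-9/2, -13/2)
G = (27, 8)

1. G_x = 27  [line 14·x + -8·y + -314 = 0 ∩ |GD|² = 845]
2. G_y = 8  [line 14·x + -8·y + -314 = 0 ∩ |GD|² = 845]
   → G = (27, 8)
3. F_x = -9/2  [D, C, F are collinear ∩ EF ⟂ DC]
4. F_y = -13/2  [D, C, F are collinear ∩ EF ⟂ DC]
   → F = (-9/2, -13/2)
5. A_x = 137/29  [2·signedArea(GEA) = 2470/29 ∩ B, G, A are collinear]
6. A_y = -281/29  [2·signedArea(GEA) = 2470/29 ∩ B, G, A are collinear]
   → A = (137/29, -281/29)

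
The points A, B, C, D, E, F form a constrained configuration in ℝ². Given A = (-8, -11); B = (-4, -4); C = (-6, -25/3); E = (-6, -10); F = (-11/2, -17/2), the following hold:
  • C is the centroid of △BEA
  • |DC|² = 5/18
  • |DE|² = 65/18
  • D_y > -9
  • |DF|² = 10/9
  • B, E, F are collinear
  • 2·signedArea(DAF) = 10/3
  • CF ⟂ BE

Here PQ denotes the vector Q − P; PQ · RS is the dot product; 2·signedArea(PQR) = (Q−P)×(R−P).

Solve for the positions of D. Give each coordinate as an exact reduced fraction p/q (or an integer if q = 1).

1. D_x = -13/2  [line -5/2·x + 5/2·y + 25/6 = 0 ∩ |DE|² = 65/18]
2. D_y = -49/6  [line -5/2·x + 5/2·y + 25/6 = 0 ∩ |DE|² = 65/18]
   → D = (-13/2, -49/6)

D = (-13/2, -49/6)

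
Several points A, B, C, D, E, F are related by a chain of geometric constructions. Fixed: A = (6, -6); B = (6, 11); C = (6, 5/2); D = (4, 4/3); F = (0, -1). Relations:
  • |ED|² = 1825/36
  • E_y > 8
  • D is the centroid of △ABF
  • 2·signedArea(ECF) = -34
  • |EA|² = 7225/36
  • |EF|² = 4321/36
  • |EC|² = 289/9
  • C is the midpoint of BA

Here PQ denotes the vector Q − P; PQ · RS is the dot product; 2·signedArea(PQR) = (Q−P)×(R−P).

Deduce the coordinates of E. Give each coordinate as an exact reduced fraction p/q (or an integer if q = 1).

E = (6, 49/6)

1. E_x = 6  [line 7/2·x + -6·y + 28 = 0 ∩ |EC|² = 289/9]
2. E_y = 49/6  [line 7/2·x + -6·y + 28 = 0 ∩ |EC|² = 289/9]
   → E = (6, 49/6)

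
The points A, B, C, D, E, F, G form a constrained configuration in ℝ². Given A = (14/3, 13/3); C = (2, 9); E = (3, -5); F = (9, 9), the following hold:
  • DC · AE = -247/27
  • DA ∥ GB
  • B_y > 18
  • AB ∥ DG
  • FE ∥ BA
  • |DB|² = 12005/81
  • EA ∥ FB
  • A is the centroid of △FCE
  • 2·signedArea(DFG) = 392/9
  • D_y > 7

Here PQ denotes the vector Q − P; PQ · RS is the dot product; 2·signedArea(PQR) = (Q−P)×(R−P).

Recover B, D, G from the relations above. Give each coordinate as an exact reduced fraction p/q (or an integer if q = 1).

1. B_x = 32/3  [FE ∥ BA ∩ EA ∥ FB]
2. B_y = 55/3  [FE ∥ BA ∩ EA ∥ FB]
   → B = (32/3, 55/3)
3. D_x = 47/9  [line 5/3·x + 28/3·y + -2111/27 = 0 ∩ |DB|² = 12005/81]
4. D_y = 67/9  [line 5/3·x + 28/3·y + -2111/27 = 0 ∩ |DB|² = 12005/81]
   → D = (47/9, 67/9)
5. G_x = 101/9  [2·signedArea(DFG) = 392/9 ∩ DA ∥ GB]
6. G_y = 193/9  [2·signedArea(DFG) = 392/9 ∩ DA ∥ GB]
   → G = (101/9, 193/9)

B = (32/3, 55/3)
D = (47/9, 67/9)
G = (101/9, 193/9)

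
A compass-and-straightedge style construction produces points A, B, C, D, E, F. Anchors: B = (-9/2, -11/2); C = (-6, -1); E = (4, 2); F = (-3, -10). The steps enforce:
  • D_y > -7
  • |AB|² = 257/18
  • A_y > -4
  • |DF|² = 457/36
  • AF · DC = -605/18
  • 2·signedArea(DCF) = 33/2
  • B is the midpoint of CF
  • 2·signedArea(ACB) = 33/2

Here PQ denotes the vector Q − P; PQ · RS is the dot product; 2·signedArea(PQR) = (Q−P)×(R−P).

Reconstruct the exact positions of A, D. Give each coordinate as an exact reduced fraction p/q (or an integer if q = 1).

1. A_x = -5/3  [line 9/2·x + 3/2·y + 12 = 0 ∩ |AB|² = 257/18]
2. A_y = -3  [line 9/2·x + 3/2·y + 12 = 0 ∩ |AB|² = 257/18]
   → A = (-5/3, -3)
3. D_x = -7/3  [AF · DC = -605/18 ∩ 2·signedArea(DCF) = 33/2]
4. D_y = -13/2  [AF · DC = -605/18 ∩ 2·signedArea(DCF) = 33/2]
   → D = (-7/3, -13/2)

A = (-5/3, -3)
D = (-7/3, -13/2)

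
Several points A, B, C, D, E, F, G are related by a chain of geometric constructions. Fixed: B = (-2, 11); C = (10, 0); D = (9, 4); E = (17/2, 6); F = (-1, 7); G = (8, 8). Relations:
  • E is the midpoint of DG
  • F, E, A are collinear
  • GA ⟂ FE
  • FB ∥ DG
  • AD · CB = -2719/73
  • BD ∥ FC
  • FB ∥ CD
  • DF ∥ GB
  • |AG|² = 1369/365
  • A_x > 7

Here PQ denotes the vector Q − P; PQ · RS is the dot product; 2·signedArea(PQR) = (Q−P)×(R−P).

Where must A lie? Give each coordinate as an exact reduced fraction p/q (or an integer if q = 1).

A = (2846/365, 2217/365)

1. A_x = 2846/365  [F, E, A are collinear ∩ GA ⟂ FE]
2. A_y = 2217/365  [F, E, A are collinear ∩ GA ⟂ FE]
   → A = (2846/365, 2217/365)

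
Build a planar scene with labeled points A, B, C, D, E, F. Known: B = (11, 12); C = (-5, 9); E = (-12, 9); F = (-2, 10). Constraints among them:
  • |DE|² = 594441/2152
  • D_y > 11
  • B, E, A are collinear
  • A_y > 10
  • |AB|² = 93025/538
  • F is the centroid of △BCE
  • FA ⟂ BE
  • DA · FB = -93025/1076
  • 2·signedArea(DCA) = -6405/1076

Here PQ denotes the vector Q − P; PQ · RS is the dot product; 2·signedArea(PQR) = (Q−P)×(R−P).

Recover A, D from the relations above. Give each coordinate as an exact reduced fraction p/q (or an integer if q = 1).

A = (-1097/538, 5541/538)
D = (4821/1076, 11997/1076)

1. A_x = -1097/538  [B, E, A are collinear ∩ FA ⟂ BE]
2. A_y = 5541/538  [B, E, A are collinear ∩ FA ⟂ BE]
   → A = (-1097/538, 5541/538)
3. D_x = 4821/1076  [DA · FB = -93025/1076 ∩ 2·signedArea(DCA) = -6405/1076]
4. D_y = 11997/1076  [DA · FB = -93025/1076 ∩ 2·signedArea(DCA) = -6405/1076]
   → D = (4821/1076, 11997/1076)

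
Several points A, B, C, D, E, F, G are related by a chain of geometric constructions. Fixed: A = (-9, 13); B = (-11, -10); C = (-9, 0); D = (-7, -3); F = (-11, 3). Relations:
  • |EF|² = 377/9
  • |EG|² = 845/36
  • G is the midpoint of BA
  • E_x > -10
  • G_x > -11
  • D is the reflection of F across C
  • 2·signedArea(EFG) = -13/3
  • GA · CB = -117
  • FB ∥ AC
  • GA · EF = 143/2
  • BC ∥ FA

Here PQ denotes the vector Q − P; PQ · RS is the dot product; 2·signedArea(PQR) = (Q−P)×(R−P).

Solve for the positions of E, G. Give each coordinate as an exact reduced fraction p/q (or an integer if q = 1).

1. G_x = -10  [G is the midpoint of BA]
2. G_y = 3/2  [G is the midpoint of BA]
   → G = (-10, 3/2)
3. E_x = -29/3  [2·signedArea(EFG) = -13/3 ∩ GA · EF = 143/2]
4. E_y = -10/3  [2·signedArea(EFG) = -13/3 ∩ GA · EF = 143/2]
   → E = (-29/3, -10/3)

E = (-29/3, -10/3)
G = (-10, 3/2)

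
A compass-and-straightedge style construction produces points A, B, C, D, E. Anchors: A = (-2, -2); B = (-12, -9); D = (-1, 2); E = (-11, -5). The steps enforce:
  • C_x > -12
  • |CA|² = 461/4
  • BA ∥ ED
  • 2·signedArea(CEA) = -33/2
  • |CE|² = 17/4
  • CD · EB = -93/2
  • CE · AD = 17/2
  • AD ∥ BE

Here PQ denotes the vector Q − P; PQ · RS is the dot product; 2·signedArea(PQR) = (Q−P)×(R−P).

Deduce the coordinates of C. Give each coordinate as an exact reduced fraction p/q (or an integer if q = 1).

C = (-23/2, -7)

1. C_x = -23/2  [2·signedArea(CEA) = -33/2 ∩ CD · EB = -93/2]
2. C_y = -7  [2·signedArea(CEA) = -33/2 ∩ CD · EB = -93/2]
   → C = (-23/2, -7)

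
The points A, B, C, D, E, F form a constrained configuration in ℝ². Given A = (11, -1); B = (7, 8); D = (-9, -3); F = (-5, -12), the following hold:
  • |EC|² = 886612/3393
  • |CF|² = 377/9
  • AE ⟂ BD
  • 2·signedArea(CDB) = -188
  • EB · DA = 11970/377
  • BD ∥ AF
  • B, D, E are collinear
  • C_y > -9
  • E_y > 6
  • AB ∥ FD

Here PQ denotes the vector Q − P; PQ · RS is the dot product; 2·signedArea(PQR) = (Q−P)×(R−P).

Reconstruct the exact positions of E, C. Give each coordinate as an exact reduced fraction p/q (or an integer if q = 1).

C = (1/3, -25/3)
E = (2079/377, 2631/377)

1. E_x = 2079/377  [B, D, E are collinear ∩ AE ⟂ BD]
2. E_y = 2631/377  [B, D, E are collinear ∩ AE ⟂ BD]
   → E = (2079/377, 2631/377)
3. C_x = 1/3  [line -11·x + 16·y + 137 = 0 ∩ |CF|² = 377/9]
4. C_y = -25/3  [line -11·x + 16·y + 137 = 0 ∩ |CF|² = 377/9]
   → C = (1/3, -25/3)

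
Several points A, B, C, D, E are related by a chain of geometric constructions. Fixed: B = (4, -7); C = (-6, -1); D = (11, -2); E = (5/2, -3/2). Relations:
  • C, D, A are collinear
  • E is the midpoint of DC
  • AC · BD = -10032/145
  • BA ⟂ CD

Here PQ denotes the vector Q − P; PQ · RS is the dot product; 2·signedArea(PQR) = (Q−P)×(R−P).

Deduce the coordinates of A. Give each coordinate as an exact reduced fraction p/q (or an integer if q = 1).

A = (626/145, -233/145)

1. A_x = 626/145  [C, D, A are collinear ∩ BA ⟂ CD]
2. A_y = -233/145  [C, D, A are collinear ∩ BA ⟂ CD]
   → A = (626/145, -233/145)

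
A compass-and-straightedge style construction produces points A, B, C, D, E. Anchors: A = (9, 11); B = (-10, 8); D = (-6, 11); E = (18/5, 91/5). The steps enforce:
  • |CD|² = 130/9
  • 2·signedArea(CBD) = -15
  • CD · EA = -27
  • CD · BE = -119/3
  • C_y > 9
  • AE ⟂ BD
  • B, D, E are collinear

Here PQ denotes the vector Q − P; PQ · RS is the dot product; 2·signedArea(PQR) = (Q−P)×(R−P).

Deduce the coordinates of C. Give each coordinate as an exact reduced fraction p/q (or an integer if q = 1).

1. C_x = -7/3  [2·signedArea(CBD) = -15 ∩ CD · BE = -119/3]
2. C_y = 10  [2·signedArea(CBD) = -15 ∩ CD · BE = -119/3]
   → C = (-7/3, 10)

C = (-7/3, 10)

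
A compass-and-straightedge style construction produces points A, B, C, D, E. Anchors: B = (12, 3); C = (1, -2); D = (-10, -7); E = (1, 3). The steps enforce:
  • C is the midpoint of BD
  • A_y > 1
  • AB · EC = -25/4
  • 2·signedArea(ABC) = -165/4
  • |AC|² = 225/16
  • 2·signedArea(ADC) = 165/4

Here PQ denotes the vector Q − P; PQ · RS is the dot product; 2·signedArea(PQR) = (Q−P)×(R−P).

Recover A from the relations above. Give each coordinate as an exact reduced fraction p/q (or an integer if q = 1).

A = (1, 7/4)

1. A_x = 1  [2·signedArea(ADC) = 165/4 ∩ AB · EC = -25/4]
2. A_y = 7/4  [2·signedArea(ADC) = 165/4 ∩ AB · EC = -25/4]
   → A = (1, 7/4)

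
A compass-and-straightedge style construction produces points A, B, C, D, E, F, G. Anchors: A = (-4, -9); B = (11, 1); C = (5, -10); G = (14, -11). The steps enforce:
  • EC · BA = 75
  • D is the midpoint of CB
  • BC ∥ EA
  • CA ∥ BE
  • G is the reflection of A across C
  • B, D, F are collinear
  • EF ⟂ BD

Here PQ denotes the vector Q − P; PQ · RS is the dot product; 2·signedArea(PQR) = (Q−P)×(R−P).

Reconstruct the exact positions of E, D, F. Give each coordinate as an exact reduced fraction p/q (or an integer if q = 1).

1. E_x = 2  [BC ∥ EA ∩ CA ∥ BE]
2. E_y = 2  [BC ∥ EA ∩ CA ∥ BE]
   → E = (2, 2)
3. D_x = 8  [D is the midpoint of CB]
4. D_y = -9/2  [D is the midpoint of CB]
   → D = (8, -9/2)
5. F_x = 1469/157  [B, D, F are collinear ∩ EF ⟂ BD]
6. F_y = -316/157  [B, D, F are collinear ∩ EF ⟂ BD]
   → F = (1469/157, -316/157)

D = (8, -9/2)
E = (2, 2)
F = (1469/157, -316/157)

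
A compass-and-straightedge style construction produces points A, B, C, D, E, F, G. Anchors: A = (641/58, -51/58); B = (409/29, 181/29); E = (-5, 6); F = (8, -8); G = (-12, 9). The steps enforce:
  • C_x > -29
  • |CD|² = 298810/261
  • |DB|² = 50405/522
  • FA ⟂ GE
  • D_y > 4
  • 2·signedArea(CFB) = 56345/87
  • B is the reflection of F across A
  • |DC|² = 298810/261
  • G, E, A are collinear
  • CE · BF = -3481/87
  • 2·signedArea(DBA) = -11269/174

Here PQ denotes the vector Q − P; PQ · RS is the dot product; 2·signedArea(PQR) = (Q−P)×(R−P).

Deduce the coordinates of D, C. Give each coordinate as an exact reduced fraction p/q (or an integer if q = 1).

1. C_x = -4939/174  [2·signedArea(CFB) = 56345/87 ∩ CE · BF = -3481/87]
2. C_y = 2299/174  [2·signedArea(CFB) = 56345/87 ∩ CE · BF = -3481/87]
   → C = (-4939/174, 2299/174)
3. D_x = 763/174  [line 413/58·x + -177/58·y + -2891/174 = 0 ∩ |DC|² = 298810/261]
4. D_y = 833/174  [line 413/58·x + -177/58·y + -2891/174 = 0 ∩ |DC|² = 298810/261]
   → D = (763/174, 833/174)

C = (-4939/174, 2299/174)
D = (763/174, 833/174)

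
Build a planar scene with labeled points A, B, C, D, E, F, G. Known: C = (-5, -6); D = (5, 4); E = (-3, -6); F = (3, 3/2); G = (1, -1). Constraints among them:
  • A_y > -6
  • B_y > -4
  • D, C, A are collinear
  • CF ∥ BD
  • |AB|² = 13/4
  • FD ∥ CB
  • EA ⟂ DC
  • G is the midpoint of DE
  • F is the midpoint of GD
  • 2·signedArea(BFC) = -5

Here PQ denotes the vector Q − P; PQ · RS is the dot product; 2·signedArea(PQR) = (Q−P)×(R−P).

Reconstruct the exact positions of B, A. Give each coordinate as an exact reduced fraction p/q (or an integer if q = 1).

A = (-4, -5)
B = (-3, -7/2)

1. B_x = -3  [CF ∥ BD ∩ FD ∥ CB]
2. B_y = -7/2  [CF ∥ BD ∩ FD ∥ CB]
   → B = (-3, -7/2)
3. A_x = -4  [D, C, A are collinear ∩ EA ⟂ DC]
4. A_y = -5  [D, C, A are collinear ∩ EA ⟂ DC]
   → A = (-4, -5)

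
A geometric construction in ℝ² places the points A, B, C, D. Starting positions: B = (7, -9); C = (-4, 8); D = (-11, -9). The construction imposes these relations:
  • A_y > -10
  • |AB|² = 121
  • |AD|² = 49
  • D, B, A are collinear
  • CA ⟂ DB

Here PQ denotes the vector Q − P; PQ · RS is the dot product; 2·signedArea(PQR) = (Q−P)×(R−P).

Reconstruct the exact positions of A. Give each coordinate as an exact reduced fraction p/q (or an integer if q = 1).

1. A_x = -4  [D, B, A are collinear ∩ CA ⟂ DB]
2. A_y = -9  [D, B, A are collinear ∩ CA ⟂ DB]
   → A = (-4, -9)

A = (-4, -9)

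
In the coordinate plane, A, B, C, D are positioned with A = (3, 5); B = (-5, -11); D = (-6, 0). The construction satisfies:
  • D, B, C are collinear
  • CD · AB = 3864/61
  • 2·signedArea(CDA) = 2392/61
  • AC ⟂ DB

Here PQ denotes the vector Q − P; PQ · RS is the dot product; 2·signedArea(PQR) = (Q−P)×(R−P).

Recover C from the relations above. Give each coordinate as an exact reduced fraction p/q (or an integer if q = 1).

C = (-389/61, 253/61)

1. C_x = -389/61  [D, B, C are collinear ∩ AC ⟂ DB]
2. C_y = 253/61  [D, B, C are collinear ∩ AC ⟂ DB]
   → C = (-389/61, 253/61)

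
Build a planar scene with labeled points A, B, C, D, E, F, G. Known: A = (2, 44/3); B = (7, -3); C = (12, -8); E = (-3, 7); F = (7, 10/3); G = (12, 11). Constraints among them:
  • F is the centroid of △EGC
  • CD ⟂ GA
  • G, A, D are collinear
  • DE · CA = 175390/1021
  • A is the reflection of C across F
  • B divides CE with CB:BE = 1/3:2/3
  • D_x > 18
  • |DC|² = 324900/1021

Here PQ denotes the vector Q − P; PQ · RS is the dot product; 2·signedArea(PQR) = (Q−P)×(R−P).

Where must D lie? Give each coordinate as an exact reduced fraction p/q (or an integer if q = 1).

1. D_x = 18522/1021  [G, A, D are collinear ∩ CD ⟂ GA]
2. D_y = 8932/1021  [G, A, D are collinear ∩ CD ⟂ GA]
   → D = (18522/1021, 8932/1021)

D = (18522/1021, 8932/1021)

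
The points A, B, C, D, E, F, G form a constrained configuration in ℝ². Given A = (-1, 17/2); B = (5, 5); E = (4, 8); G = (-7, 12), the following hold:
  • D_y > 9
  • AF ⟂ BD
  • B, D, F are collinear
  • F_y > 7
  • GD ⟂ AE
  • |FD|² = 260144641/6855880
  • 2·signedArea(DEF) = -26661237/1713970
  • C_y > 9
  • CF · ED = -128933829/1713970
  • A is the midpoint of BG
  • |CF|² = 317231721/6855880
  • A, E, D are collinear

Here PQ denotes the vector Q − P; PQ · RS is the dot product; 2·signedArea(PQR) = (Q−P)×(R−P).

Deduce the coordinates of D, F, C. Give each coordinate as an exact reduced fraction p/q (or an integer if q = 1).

C = (-13533601/1713970, 15997037/1713970)
D = (-736/101, 922/101)
F = (-4963751/3427940, 24566887/3427940)

1. D_x = -736/101  [A, E, D are collinear ∩ GD ⟂ AE]
2. D_y = 922/101  [A, E, D are collinear ∩ GD ⟂ AE]
   → D = (-736/101, 922/101)
3. F_x = -4963751/3427940  [B, D, F are collinear ∩ AF ⟂ BD]
4. F_y = 24566887/3427940  [B, D, F are collinear ∩ AF ⟂ BD]
   → F = (-4963751/3427940, 24566887/3427940)
5. C_x = -13533601/1713970  [line 1140/101·x + -114/101·y + 85405779/856985 = 0 ∩ |CF|² = 317231721/6855880]
6. C_y = 15997037/1713970  [line 1140/101·x + -114/101·y + 85405779/856985 = 0 ∩ |CF|² = 317231721/6855880]
   → C = (-13533601/1713970, 15997037/1713970)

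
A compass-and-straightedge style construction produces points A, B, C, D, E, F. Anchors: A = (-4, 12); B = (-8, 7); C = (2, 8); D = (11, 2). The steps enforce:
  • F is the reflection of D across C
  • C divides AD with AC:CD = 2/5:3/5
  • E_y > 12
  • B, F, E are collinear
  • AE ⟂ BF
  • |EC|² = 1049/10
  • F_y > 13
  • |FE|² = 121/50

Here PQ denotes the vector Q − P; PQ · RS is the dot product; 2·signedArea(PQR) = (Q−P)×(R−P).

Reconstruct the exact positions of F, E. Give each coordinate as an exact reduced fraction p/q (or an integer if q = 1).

E = (-361/50, 623/50)
F = (-7, 14)

1. F_x = -7  [F is the reflection of D across C]
2. F_y = 14  [F is the reflection of D across C]
   → F = (-7, 14)
3. E_x = -361/50  [B, F, E are collinear ∩ AE ⟂ BF]
4. E_y = 623/50  [B, F, E are collinear ∩ AE ⟂ BF]
   → E = (-361/50, 623/50)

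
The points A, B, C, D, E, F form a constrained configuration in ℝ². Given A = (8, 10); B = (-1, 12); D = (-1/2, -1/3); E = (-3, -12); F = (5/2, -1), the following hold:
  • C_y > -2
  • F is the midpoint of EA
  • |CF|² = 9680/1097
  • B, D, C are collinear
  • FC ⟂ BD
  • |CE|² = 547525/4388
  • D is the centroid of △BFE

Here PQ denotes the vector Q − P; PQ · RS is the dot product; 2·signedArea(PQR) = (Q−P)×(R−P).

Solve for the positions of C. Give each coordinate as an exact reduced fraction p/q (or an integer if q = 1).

C = (-1027/2194, -1229/1097)

1. C_x = -1027/2194  [B, D, C are collinear ∩ FC ⟂ BD]
2. C_y = -1229/1097  [B, D, C are collinear ∩ FC ⟂ BD]
   → C = (-1027/2194, -1229/1097)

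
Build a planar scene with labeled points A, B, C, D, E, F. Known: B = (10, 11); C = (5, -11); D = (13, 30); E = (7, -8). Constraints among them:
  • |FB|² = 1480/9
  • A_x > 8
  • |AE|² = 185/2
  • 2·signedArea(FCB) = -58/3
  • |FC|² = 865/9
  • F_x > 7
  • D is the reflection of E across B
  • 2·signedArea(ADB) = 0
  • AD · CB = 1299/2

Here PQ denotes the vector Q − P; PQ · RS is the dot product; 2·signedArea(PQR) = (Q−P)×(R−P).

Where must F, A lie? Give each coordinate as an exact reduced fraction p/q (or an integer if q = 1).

A = (17/2, 3/2)
F = (8, -5/3)

1. F_x = 8  [line -22·x + 5·y + 553/3 = 0 ∩ |FC|² = 865/9]
2. F_y = -5/3  [line -22·x + 5·y + 553/3 = 0 ∩ |FC|² = 865/9]
   → F = (8, -5/3)
3. A_x = 17/2  [2·signedArea(ADB) = 0 ∩ AD · CB = 1299/2]
4. A_y = 3/2  [2·signedArea(ADB) = 0 ∩ AD · CB = 1299/2]
   → A = (17/2, 3/2)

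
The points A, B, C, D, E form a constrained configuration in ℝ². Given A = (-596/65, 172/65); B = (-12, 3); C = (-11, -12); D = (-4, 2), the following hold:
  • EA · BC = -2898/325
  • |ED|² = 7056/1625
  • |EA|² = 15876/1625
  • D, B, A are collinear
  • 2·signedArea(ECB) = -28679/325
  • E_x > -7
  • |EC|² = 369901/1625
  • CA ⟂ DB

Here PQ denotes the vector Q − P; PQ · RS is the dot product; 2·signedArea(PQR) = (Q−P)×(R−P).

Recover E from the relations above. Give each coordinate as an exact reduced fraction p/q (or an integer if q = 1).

1. E_x = -1972/325  [2·signedArea(ECB) = -28679/325 ∩ EA · BC = -2898/325]
2. E_y = 734/325  [2·signedArea(ECB) = -28679/325 ∩ EA · BC = -2898/325]
   → E = (-1972/325, 734/325)

E = (-1972/325, 734/325)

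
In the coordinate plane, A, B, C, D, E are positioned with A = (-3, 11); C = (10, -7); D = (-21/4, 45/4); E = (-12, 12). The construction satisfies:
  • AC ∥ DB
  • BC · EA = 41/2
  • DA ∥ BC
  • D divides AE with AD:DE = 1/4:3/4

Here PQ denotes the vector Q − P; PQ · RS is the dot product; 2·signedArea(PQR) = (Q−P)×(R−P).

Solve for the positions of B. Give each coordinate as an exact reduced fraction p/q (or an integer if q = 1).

1. B_x = 31/4  [DA ∥ BC ∩ AC ∥ DB]
2. B_y = -27/4  [DA ∥ BC ∩ AC ∥ DB]
   → B = (31/4, -27/4)

B = (31/4, -27/4)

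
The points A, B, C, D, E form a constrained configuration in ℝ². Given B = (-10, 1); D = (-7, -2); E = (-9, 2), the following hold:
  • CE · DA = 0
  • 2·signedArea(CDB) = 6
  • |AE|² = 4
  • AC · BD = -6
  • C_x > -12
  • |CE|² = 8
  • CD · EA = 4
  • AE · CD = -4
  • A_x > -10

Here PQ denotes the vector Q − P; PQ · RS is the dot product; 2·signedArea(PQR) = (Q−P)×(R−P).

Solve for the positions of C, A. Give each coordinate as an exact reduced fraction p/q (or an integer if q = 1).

A = (-9, 0)
C = (-11, 0)

1. C_x = -11  [line -3·x + -3·y + -33 = 0 ∩ |CE|² = 8]
2. C_y = 0  [line -3·x + -3·y + -33 = 0 ∩ |CE|² = 8]
   → C = (-11, 0)
3. A_x = -9  [CE · DA = 0 ∩ AE · CD = -4]
4. A_y = 0  [CE · DA = 0 ∩ AE · CD = -4]
   → A = (-9, 0)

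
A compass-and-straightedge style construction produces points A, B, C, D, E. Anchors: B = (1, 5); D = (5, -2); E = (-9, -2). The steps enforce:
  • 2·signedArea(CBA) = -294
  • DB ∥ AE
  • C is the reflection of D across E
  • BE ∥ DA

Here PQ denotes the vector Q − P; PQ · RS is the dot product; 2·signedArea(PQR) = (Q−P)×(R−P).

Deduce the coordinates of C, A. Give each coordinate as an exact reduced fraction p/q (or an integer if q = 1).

A = (-5, -9)
C = (-23, -2)

1. C_x = -23  [C is the reflection of D across E]
2. C_y = -2  [C is the reflection of D across E]
   → C = (-23, -2)
3. A_x = -5  [DB ∥ AE ∩ BE ∥ DA]
4. A_y = -9  [DB ∥ AE ∩ BE ∥ DA]
   → A = (-5, -9)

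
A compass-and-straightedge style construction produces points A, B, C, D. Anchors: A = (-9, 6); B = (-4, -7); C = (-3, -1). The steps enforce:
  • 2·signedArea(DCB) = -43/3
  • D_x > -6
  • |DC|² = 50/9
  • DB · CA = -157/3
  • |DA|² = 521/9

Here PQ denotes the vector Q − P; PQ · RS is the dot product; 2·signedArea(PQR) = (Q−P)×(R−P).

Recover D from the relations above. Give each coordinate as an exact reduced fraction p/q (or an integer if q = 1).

1. D_x = -16/3  [2·signedArea(DCB) = -43/3 ∩ DB · CA = -157/3]
2. D_y = -2/3  [2·signedArea(DCB) = -43/3 ∩ DB · CA = -157/3]
   → D = (-16/3, -2/3)

D = (-16/3, -2/3)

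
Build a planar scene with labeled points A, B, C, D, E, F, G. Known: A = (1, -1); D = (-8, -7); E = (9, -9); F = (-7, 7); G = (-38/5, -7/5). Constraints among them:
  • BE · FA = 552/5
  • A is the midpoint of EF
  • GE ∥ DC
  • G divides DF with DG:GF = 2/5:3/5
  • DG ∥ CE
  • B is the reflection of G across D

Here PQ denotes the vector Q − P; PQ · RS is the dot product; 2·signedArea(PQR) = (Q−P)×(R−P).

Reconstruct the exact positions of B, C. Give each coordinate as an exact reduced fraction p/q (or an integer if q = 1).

1. B_x = -42/5  [B is the reflection of G across D]
2. B_y = -63/5  [B is the reflection of G across D]
   → B = (-42/5, -63/5)
3. C_x = 43/5  [DG ∥ CE ∩ GE ∥ DC]
4. C_y = -73/5  [DG ∥ CE ∩ GE ∥ DC]
   → C = (43/5, -73/5)

B = (-42/5, -63/5)
C = (43/5, -73/5)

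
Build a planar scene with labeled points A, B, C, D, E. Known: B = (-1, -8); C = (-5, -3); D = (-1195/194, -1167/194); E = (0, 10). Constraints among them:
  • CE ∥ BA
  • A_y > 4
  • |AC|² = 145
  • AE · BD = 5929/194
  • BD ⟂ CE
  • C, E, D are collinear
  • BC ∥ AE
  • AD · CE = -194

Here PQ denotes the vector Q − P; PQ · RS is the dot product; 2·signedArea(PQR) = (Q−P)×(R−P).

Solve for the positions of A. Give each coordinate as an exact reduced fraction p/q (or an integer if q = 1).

1. A_x = 4  [BC ∥ AE ∩ CE ∥ BA]
2. A_y = 5  [BC ∥ AE ∩ CE ∥ BA]
   → A = (4, 5)

A = (4, 5)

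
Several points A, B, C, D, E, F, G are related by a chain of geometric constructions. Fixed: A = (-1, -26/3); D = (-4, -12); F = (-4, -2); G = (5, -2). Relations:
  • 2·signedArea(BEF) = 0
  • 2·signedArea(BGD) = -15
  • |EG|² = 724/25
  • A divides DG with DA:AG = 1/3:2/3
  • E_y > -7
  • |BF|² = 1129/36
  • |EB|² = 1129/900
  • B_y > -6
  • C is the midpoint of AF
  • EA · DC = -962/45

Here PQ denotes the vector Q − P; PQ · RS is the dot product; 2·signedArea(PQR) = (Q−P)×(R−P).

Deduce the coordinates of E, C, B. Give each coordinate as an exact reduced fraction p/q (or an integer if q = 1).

1. C_x = -5/2  [C is the midpoint of AF]
2. C_y = -16/3  [C is the midpoint of AF]
   → C = (-5/2, -16/3)
3. B_x = 1/2  [line 10·x + -9·y + -53 = 0 ∩ |BF|² = 1129/36]
4. B_y = -16/3  [line 10·x + -9·y + -53 = 0 ∩ |BF|² = 1129/36]
   → B = (1/2, -16/3)
5. E_x = 7/5  [EA · DC = -962/45 ∩ 2·signedArea(BEF) = 0]
6. E_y = -6  [EA · DC = -962/45 ∩ 2·signedArea(BEF) = 0]
   → E = (7/5, -6)

B = (1/2, -16/3)
C = (-5/2, -16/3)
E = (7/5, -6)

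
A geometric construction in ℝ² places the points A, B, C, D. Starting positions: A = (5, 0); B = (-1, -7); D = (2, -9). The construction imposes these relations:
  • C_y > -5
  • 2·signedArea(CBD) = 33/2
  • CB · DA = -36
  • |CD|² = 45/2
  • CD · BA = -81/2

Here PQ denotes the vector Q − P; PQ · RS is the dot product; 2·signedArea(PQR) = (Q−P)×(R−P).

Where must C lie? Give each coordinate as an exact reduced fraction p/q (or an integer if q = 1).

1. C_x = 7/2  [CB · DA = -36 ∩ CD · BA = -81/2]
2. C_y = -9/2  [CB · DA = -36 ∩ CD · BA = -81/2]
   → C = (7/2, -9/2)

C = (7/2, -9/2)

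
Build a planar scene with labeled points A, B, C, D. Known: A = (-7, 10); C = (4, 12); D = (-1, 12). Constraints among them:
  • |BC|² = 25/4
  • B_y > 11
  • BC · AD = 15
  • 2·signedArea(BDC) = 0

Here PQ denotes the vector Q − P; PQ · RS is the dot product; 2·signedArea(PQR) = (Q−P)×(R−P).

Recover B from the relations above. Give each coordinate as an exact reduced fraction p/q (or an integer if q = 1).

B = (3/2, 12)

1. B_x = 3/2  [2·signedArea(BDC) = 0 ∩ BC · AD = 15]
2. B_y = 12  [2·signedArea(BDC) = 0 ∩ BC · AD = 15]
   → B = (3/2, 12)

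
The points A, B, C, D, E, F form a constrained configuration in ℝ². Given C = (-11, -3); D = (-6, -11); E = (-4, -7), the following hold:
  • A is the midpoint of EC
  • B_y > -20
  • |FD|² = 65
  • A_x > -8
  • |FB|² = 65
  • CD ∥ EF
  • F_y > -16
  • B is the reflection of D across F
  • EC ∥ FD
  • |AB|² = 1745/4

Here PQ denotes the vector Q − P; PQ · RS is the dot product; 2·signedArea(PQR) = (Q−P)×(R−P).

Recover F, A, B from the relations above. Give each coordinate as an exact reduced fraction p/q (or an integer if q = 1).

A = (-15/2, -5)
B = (8, -19)
F = (1, -15)

1. F_x = 1  [EC ∥ FD ∩ CD ∥ EF]
2. F_y = -15  [EC ∥ FD ∩ CD ∥ EF]
   → F = (1, -15)
3. A_x = -15/2  [A is the midpoint of EC]
4. A_y = -5  [A is the midpoint of EC]
   → A = (-15/2, -5)
5. B_x = 8  [B is the reflection of D across F]
6. B_y = -19  [B is the reflection of D across F]
   → B = (8, -19)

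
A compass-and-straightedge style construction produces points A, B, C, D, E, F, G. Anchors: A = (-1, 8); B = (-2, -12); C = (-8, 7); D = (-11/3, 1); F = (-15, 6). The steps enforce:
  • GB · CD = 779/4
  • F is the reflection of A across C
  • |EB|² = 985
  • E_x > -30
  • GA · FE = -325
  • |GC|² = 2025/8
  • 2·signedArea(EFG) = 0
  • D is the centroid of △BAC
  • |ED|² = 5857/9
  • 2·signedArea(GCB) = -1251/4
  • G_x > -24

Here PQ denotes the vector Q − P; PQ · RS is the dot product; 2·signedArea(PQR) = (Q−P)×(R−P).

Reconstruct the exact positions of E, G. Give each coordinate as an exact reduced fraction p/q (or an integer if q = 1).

E = (-29, 4)
G = (-95/4, 19/4)

1. G_x = -95/4  [GB · CD = 779/4 ∩ 2·signedArea(GCB) = -1251/4]
2. G_y = 19/4  [GB · CD = 779/4 ∩ 2·signedArea(GCB) = -1251/4]
   → G = (-95/4, 19/4)
3. E_x = -29  [2·signedArea(EFG) = 0 ∩ GA · FE = -325]
4. E_y = 4  [2·signedArea(EFG) = 0 ∩ GA · FE = -325]
   → E = (-29, 4)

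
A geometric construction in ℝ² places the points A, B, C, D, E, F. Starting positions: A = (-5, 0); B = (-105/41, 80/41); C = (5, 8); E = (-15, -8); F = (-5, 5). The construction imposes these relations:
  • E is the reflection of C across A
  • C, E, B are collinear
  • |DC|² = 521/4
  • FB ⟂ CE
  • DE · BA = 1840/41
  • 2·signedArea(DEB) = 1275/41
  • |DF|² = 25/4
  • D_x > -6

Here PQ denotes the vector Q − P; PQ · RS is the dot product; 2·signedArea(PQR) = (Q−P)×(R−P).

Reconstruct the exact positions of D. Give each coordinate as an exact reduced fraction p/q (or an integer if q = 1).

D = (-5, 5/2)

1. D_x = -5  [2·signedArea(DEB) = 1275/41 ∩ DE · BA = 1840/41]
2. D_y = 5/2  [2·signedArea(DEB) = 1275/41 ∩ DE · BA = 1840/41]
   → D = (-5, 5/2)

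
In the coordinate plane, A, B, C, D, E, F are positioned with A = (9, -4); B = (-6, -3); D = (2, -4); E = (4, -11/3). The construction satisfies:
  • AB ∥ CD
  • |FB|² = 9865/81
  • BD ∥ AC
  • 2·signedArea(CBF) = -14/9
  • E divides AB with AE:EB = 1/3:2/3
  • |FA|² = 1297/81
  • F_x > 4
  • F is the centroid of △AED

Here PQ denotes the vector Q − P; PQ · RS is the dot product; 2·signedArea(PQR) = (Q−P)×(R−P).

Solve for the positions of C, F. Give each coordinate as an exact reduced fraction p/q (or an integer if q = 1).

C = (17, -5)
F = (5, -35/9)

1. C_x = 17  [AB ∥ CD ∩ BD ∥ AC]
2. C_y = -5  [AB ∥ CD ∩ BD ∥ AC]
   → C = (17, -5)
3. F_x = 5  [F is the centroid of △AED]
4. F_y = -35/9  [F is the centroid of △AED]
   → F = (5, -35/9)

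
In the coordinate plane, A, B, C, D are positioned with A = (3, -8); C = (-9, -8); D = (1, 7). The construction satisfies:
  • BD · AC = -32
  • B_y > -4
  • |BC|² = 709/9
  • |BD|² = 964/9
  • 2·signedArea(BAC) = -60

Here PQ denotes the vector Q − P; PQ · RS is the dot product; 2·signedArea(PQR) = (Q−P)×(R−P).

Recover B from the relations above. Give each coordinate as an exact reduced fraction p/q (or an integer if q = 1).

1. B_x = -5/3  [BD · AC = -32 ∩ 2·signedArea(BAC) = -60]
2. B_y = -3  [BD · AC = -32 ∩ 2·signedArea(BAC) = -60]
   → B = (-5/3, -3)

B = (-5/3, -3)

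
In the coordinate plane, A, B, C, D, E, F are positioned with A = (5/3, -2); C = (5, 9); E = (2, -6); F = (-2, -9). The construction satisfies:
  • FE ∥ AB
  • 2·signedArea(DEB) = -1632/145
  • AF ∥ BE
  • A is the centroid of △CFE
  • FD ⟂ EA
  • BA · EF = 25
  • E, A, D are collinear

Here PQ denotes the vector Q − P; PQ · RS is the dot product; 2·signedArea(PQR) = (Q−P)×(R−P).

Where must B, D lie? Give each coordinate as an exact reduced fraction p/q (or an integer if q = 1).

1. B_x = 17/3  [AF ∥ BE ∩ FE ∥ AB]
2. B_y = 1  [AF ∥ BE ∩ FE ∥ AB]
   → B = (17/3, 1)
3. D_x = 322/145  [E, A, D are collinear ∩ FD ⟂ EA]
4. D_y = -1254/145  [E, A, D are collinear ∩ FD ⟂ EA]
   → D = (322/145, -1254/145)

B = (17/3, 1)
D = (322/145, -1254/145)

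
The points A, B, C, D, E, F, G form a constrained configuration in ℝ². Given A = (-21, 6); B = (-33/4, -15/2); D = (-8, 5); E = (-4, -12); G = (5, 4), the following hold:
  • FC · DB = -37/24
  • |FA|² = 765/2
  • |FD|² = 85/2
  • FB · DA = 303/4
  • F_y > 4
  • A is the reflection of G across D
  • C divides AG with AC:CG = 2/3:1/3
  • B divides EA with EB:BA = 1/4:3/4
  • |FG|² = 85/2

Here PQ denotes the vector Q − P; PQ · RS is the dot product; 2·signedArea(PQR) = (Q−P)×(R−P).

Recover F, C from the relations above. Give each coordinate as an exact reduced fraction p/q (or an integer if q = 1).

1. F_x = -3/2  [line 13·x + -1·y + 24 = 0 ∩ |FD|² = 85/2]
2. F_y = 9/2  [line 13·x + -1·y + 24 = 0 ∩ |FD|² = 85/2]
   → F = (-3/2, 9/2)
3. C_x = -11/3  [FC · DB = -37/24 ∩ C divides AG with AC:CG = 2/3:1/3]
4. C_y = 14/3  [FC · DB = -37/24 ∩ C divides AG with AC:CG = 2/3:1/3]
   → C = (-11/3, 14/3)

C = (-11/3, 14/3)
F = (-3/2, 9/2)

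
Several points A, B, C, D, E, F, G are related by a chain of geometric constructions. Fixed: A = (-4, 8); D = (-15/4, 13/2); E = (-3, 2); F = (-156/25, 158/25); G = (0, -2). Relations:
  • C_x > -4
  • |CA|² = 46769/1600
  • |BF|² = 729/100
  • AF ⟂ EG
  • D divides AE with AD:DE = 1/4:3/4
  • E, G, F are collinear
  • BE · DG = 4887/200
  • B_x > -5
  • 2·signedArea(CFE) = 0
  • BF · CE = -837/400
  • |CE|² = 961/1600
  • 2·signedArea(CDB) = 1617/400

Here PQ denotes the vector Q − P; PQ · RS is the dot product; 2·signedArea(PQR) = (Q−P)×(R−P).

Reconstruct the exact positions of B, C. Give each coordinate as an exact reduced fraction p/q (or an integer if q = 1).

1. B_x = -231/50  [line -15/4·x + 17/2·y + -10537/200 = 0 ∩ |BF|² = 729/100]
2. B_y = 104/25  [line -15/4·x + 17/2·y + -10537/200 = 0 ∩ |BF|² = 729/100]
   → B = (-231/50, 104/25)
3. C_x = -693/200  [BF · CE = -837/400 ∩ 2·signedArea(CFE) = 0]
4. C_y = 131/50  [BF · CE = -837/400 ∩ 2·signedArea(CFE) = 0]
   → C = (-693/200, 131/50)

B = (-231/50, 104/25)
C = (-693/200, 131/50)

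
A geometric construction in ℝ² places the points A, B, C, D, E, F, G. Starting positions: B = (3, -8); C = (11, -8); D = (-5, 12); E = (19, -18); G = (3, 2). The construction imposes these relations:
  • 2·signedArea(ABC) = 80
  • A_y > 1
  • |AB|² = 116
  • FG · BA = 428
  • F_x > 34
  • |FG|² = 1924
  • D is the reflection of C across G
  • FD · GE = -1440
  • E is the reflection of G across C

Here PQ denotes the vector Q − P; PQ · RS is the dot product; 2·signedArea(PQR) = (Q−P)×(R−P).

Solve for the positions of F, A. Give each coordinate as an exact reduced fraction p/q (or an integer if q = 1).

1. F_x = 35  [line -16·x + 20·y + 1120 = 0 ∩ |FG|² = 1924]
2. F_y = -28  [line -16·x + 20·y + 1120 = 0 ∩ |FG|² = 1924]
   → F = (35, -28)
3. A_x = -1  [2·signedArea(ABC) = 80 ∩ FG · BA = 428]
4. A_y = 2  [2·signedArea(ABC) = 80 ∩ FG · BA = 428]
   → A = (-1, 2)

A = (-1, 2)
F = (35, -28)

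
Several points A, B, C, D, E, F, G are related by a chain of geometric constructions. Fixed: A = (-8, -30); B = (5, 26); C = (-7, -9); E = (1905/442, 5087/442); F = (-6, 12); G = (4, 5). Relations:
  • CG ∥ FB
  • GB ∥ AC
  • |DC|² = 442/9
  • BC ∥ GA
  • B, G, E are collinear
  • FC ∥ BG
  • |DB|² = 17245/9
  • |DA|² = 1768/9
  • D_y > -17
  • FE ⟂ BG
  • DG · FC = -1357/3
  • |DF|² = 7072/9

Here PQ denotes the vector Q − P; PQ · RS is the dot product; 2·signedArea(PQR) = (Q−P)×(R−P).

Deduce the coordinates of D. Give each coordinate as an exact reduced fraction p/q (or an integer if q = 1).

D = (-22/3, -16)

1. D_x = -22/3  [line 1·x + 21·y + 1030/3 = 0 ∩ |DC|² = 442/9]
2. D_y = -16  [line 1·x + 21·y + 1030/3 = 0 ∩ |DC|² = 442/9]
   → D = (-22/3, -16)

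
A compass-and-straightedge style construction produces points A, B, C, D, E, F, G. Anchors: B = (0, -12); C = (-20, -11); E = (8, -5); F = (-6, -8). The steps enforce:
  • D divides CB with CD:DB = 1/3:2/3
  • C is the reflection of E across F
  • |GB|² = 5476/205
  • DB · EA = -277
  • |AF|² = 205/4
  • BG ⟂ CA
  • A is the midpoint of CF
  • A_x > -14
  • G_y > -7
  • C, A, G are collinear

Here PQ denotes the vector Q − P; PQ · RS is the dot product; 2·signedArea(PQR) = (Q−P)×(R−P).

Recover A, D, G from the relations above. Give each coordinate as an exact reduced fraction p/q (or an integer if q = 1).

1. A_x = -13  [A is the midpoint of CF]
2. A_y = -19/2  [A is the midpoint of CF]
   → A = (-13, -19/2)
3. D_x = -40/3  [D divides CB with CD:DB = 1/3:2/3]
4. D_y = -34/3  [D divides CB with CD:DB = 1/3:2/3]
   → D = (-40/3, -34/3)
5. G_x = -222/205  [C, A, G are collinear ∩ BG ⟂ CA]
6. G_y = -1424/205  [C, A, G are collinear ∩ BG ⟂ CA]
   → G = (-222/205, -1424/205)

A = (-13, -19/2)
D = (-40/3, -34/3)
G = (-222/205, -1424/205)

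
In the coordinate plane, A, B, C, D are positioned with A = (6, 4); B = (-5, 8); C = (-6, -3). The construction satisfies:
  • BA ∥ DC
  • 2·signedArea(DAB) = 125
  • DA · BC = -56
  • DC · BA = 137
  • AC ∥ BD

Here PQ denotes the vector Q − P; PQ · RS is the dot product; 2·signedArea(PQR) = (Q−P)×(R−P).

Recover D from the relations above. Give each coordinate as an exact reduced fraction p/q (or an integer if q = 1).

D = (-17, 1)

1. D_x = -17  [BA ∥ DC ∩ AC ∥ BD]
2. D_y = 1  [BA ∥ DC ∩ AC ∥ BD]
   → D = (-17, 1)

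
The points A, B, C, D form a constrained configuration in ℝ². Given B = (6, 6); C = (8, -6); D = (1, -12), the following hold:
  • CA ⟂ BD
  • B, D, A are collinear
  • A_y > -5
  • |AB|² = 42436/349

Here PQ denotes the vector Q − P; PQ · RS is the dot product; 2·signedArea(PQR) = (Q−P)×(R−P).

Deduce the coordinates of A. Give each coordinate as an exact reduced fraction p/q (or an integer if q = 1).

1. A_x = 1064/349  [B, D, A are collinear ∩ CA ⟂ BD]
2. A_y = -1614/349  [B, D, A are collinear ∩ CA ⟂ BD]
   → A = (1064/349, -1614/349)

A = (1064/349, -1614/349)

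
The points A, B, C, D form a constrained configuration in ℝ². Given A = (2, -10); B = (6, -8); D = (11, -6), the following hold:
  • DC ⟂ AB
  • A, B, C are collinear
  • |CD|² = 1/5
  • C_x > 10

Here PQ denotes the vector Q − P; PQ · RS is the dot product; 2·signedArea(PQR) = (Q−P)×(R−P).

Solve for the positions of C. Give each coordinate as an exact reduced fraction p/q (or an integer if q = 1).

1. C_x = 54/5  [A, B, C are collinear ∩ DC ⟂ AB]
2. C_y = -28/5  [A, B, C are collinear ∩ DC ⟂ AB]
   → C = (54/5, -28/5)

C = (54/5, -28/5)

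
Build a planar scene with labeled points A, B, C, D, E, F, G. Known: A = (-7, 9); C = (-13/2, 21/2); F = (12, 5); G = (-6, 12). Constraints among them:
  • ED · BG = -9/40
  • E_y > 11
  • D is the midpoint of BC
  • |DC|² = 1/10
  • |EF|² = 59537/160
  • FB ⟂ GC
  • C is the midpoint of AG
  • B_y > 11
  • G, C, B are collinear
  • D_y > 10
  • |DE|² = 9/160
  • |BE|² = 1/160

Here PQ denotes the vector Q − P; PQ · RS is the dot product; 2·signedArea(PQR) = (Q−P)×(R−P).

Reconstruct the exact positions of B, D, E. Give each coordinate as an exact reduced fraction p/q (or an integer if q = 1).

1. B_x = -63/10  [G, C, B are collinear ∩ FB ⟂ GC]
2. B_y = 111/10  [G, C, B are collinear ∩ FB ⟂ GC]
   → B = (-63/10, 111/10)
3. D_x = -32/5  [D is the midpoint of BC]
4. D_y = 54/5  [D is the midpoint of BC]
   → D = (-32/5, 54/5)
5. E_x = -253/40  [line -3/10·x + -9/10·y + 321/40 = 0 ∩ |EF|² = 59537/160]
6. E_y = 441/40  [line -3/10·x + -9/10·y + 321/40 = 0 ∩ |EF|² = 59537/160]
   → E = (-253/40, 441/40)

B = (-63/10, 111/10)
D = (-32/5, 54/5)
E = (-253/40, 441/40)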